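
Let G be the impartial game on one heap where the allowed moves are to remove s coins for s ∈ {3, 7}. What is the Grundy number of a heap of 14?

Grundy values for subtraction set {3, 7}:
k:     0  1  2  3  4  5  6  7  8  9 10 11 12 13 14
g(k):  0  0  0  1  1  1  0  2  2  1  0  0  0  1  1
So g(14) = 1.

1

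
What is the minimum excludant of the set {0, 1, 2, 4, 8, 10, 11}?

3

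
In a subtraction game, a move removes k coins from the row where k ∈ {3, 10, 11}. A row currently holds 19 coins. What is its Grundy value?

2

Build the Grundy sequence with g(k) = mex{g(k−s) : s ∈ {3, 10, 11}, s ≤ k}:
k:     0  1  2  3  4  5  6  7  8  9 10 11 12 13 14 15 16 17 18 19
g(k):  0  0  0  1  1  1  0  0  0  1  1  1  2  2  0  0  3  1  1  2
So g(19) = 2.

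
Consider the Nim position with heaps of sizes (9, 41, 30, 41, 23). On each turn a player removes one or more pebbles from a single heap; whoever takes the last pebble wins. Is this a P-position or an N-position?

P-position

Bitwise XOR of the heap sizes:
  001001  (9)
  101001  (41)
  011110  (30)
  101001  (41)
  010111  (23)
  ------
  000000  (0)
The nim-sum is 0, so this is a P-position: the player to move is in a losing position under optimal play.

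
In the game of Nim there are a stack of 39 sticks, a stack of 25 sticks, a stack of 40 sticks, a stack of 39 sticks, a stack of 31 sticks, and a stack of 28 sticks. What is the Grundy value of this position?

Compute the nim-sum pairwise:
39 ^ 25 = 62
62 ^ 40 = 22
22 ^ 39 = 49
49 ^ 31 = 46
46 ^ 28 = 50

50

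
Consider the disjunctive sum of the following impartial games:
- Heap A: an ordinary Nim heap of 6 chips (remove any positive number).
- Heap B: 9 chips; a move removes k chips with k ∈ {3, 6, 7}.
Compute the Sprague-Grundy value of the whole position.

Heap A is a plain Nim heap of size 6, so its Grundy value is 6.
Build the Grundy sequence for heap B with g(k) = mex{g(k−s) : s ∈ {3, 6, 7}, s ≤ k}:
k:     0  1  2  3  4  5  6  7  8  9
g(k):  0  0  0  1  1  1  2  2  2  3
So g(9) = 3.
The value of a disjunctive sum is the nim-sum of the parts.
Combined value = 6 ⊕ 3 = 5.

5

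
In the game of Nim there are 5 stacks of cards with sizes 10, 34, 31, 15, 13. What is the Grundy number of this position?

Compute the nim-sum pairwise:
10 ^ 34 = 40
40 ^ 31 = 55
55 ^ 15 = 56
56 ^ 13 = 53

53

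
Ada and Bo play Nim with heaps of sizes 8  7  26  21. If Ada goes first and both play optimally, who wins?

Write each in binary and XOR column by column:
  01000  (8)
  00111  (7)
  11010  (26)
  10101  (21)
  -----
  00000  (0)
The nim-sum is 0, so this is a P-position: the player to move is in a losing position under optimal play; Ada is about to move from it and so loses — Bo wins.

Bo wins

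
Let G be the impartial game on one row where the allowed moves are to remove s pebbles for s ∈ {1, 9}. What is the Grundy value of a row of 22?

0

Build the Grundy sequence with g(k) = mex{g(k−s) : s ∈ {1, 9}, s ≤ k}:
k:     0  1  2  3  4  5  6  7  8  9 10 11 12 13 14 15 16 17 18 19 20 21 22
g(k):  0  1  0  1  0  1  0  1  0  1  0  1  0  1  0  1  0  1  0  1  0  1  0
So g(22) = 0.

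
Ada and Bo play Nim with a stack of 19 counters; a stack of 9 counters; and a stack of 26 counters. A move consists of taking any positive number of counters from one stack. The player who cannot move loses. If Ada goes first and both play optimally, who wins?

Bo wins

Compute the nim-sum pairwise:
19 ⊕ 9 = 26
26 ⊕ 26 = 0
The nim-sum is 0, so this is a P-position: the player to move is in a losing position under optimal play; Ada is about to move from it and so loses — Bo wins.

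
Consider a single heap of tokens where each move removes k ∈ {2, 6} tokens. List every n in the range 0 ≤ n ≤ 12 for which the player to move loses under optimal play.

0, 1, 4, 5, 8, 9, 12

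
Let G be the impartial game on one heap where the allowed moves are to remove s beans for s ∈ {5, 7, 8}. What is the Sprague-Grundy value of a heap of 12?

Grundy values for subtraction set {5, 7, 8}:
g(0) = mex{} = 0
g(1) = mex{} = 0
g(2) = mex{} = 0
g(3) = mex{} = 0
g(4) = mex{} = 0
g(5) = mex{0} = 1
g(6) = mex{0} = 1
g(7) = mex{0} = 1
g(8) = mex{0} = 1
g(9) = mex{0} = 1
g(10) = mex{0,1} = 2
g(11) = mex{0,1} = 2
g(12) = mex{0,1} = 2
So g(12) = 2.

2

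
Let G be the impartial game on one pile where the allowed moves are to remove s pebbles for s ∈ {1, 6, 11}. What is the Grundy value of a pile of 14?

Compute g(0), g(1), … for moves {1, 6, 11}:
g(0) = mex{} = 0
g(1) = mex{0} = 1
g(2) = mex{1} = 0
g(3) = mex{0} = 1
g(4) = mex{1} = 0
g(5) = mex{0} = 1
g(6) = mex{0,1} = 2
g(7) = mex{1,2} = 0
g(8) = mex{0} = 1
g(9) = mex{1} = 0
g(10) = mex{0} = 1
g(11) = mex{0,1} = 2
g(12) = mex{1,2} = 0
g(13) = mex{0} = 1
g(14) = mex{1} = 0
So g(14) = 0.

0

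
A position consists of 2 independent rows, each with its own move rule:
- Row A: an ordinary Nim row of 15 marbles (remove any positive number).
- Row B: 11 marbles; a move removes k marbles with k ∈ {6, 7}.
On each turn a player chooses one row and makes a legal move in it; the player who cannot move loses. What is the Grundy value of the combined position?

Row A is a plain Nim row of size 15, so its Grundy value is 15.
Grundy values for row B (subtraction set {6, 7}):
g(0) = mex{} = 0
g(1) = mex{} = 0
g(2) = mex{} = 0
g(3) = mex{} = 0
g(4) = mex{} = 0
g(5) = mex{} = 0
g(6) = mex{0} = 1
g(7) = mex{0} = 1
g(8) = mex{0} = 1
g(9) = mex{0} = 1
g(10) = mex{0} = 1
g(11) = mex{0} = 1
So g(11) = 1.
The value of a disjunctive sum is the nim-sum of the parts.
Combined value = 15 XOR 1 = 14.

14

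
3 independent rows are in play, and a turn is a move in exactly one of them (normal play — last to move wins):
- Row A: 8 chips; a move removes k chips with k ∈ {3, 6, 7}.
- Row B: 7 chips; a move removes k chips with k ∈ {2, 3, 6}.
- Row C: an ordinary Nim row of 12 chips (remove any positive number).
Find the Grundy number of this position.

Grundy values for row A (subtraction set {3, 6, 7}):
k:     0  1  2  3  4  5  6  7  8
g(k):  0  0  0  1  1  1  2  2  2
So g(8) = 2.
Grundy values for row B (subtraction set {2, 3, 6}):
g(0) = mex{} = 0
g(1) = mex{} = 0
g(2) = mex{0} = 1
g(3) = mex{0} = 1
g(4) = mex{0,1} = 2
g(5) = mex{1} = 0
g(6) = mex{0,1,2} = 3
g(7) = mex{0,2} = 1
So g(7) = 1.
Row C is a plain Nim row of size 12, so its Grundy value is 12.
The value of a disjunctive sum is the nim-sum of the parts.
Combined value = 2 ⊕ 1 ⊕ 12 = 15.

15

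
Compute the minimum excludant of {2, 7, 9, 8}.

0 is not in the set, so the mex is 0.

0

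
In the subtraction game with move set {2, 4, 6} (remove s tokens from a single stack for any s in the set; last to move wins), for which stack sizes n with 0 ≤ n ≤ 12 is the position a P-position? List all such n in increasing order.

Compute g(0), g(1), … for moves {2, 4, 6}:
k:     0  1  2  3  4  5  6  7  8  9 10 11 12
g(k):  0  0  1  1  2  2  3  3  0  0  1  1  2
The P-positions (g = 0) in 0..12 are 0, 1, 8, 9.

0, 1, 8, 9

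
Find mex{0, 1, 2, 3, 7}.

4

The values 0, 1, 2, 3 are all present; 4 is the first non-negative integer missing from the set.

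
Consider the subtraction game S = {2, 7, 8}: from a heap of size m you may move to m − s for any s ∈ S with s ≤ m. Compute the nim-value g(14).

Grundy values for subtraction set {2, 7, 8}:
g(0) = mex{} = 0
g(1) = mex{} = 0
g(2) = mex{0} = 1
g(3) = mex{0} = 1
g(4) = mex{1} = 0
g(5) = mex{1} = 0
g(6) = mex{0} = 1
g(7) = mex{0} = 1
g(8) = mex{0,1} = 2
g(9) = mex{0,1} = 2
g(10) = mex{1,2} = 0
g(11) = mex{0,1,2} = 3
g(12) = mex{0} = 1
g(13) = mex{0,1,3} = 2
g(14) = mex{1} = 0
So g(14) = 0.

0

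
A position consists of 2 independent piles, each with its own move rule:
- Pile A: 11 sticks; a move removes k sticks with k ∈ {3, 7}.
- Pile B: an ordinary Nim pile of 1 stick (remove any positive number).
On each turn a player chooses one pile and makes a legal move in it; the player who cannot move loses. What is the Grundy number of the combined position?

1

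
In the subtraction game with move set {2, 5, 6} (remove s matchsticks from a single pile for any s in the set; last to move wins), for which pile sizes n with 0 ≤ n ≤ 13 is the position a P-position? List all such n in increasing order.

0, 1, 4, 8, 11, 12

Grundy values for subtraction set {2, 5, 6}:
g(0) = mex{} = 0
g(1) = mex{} = 0
g(2) = mex{0} = 1
g(3) = mex{0} = 1
g(4) = mex{1} = 0
g(5) = mex{0,1} = 2
g(6) = mex{0} = 1
g(7) = mex{0,1,2} = 3
g(8) = mex{1} = 0
g(9) = mex{0,1,3} = 2
g(10) = mex{0,2} = 1
g(11) = mex{1,2} = 0
g(12) = mex{1,3} = 0
g(13) = mex{0,3} = 1
The P-positions (g = 0) in 0..13 are 0, 1, 4, 8, 11, 12.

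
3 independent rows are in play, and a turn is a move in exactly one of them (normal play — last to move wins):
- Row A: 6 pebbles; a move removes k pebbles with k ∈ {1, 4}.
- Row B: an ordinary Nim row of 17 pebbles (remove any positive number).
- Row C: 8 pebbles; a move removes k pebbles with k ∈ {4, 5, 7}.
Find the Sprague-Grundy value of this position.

18

Build the Grundy sequence for row A with g(k) = mex{g(k−s) : s ∈ {1, 4}, s ≤ k}:
k:     0  1  2  3  4  5  6
g(k):  0  1  0  1  2  0  1
So g(6) = 1.
Row B is a plain Nim row of size 17, so its Grundy value is 17.
Build the Grundy sequence for row C with g(k) = mex{g(k−s) : s ∈ {4, 5, 7}, s ≤ k}:
g(0) = mex{} = 0
g(1) = mex{} = 0
g(2) = mex{} = 0
g(3) = mex{} = 0
g(4) = mex{0} = 1
g(5) = mex{0} = 1
g(6) = mex{0} = 1
g(7) = mex{0} = 1
g(8) = mex{0,1} = 2
So g(8) = 2.
By the Sprague-Grundy theorem, the Grundy value of a sum of independent games is the XOR of the component values.
Combined value = 1 XOR 17 XOR 2 = 18.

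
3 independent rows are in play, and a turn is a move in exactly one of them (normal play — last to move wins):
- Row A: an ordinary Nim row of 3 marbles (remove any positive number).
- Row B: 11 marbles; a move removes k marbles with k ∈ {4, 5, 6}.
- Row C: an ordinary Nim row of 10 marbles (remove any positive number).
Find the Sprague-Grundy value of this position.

9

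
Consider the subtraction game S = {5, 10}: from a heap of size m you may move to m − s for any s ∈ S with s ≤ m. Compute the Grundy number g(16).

0

Grundy values for subtraction set {5, 10}:
k:     0  1  2  3  4  5  6  7  8  9 10 11 12 13 14 15 16
g(k):  0  0  0  0  0  1  1  1  1  1  2  2  2  2  2  0  0
So g(16) = 0.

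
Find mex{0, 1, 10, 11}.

2

The values 0, 1 are all present; 2 is the first non-negative integer missing from the set.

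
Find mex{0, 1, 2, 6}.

3

The values 0, 1, 2 are all present; 3 is the first non-negative integer missing from the set.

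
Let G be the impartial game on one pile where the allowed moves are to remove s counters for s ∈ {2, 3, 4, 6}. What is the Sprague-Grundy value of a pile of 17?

0

Compute g(0), g(1), … for moves {2, 3, 4, 6}:
k:     0  1  2  3  4  5  6  7  8  9 10 11 12 13 14 15 16 17
g(k):  0  0  1  1  2  2  3  3  0  0  1  1  2  2  3  3  0  0
So g(17) = 0.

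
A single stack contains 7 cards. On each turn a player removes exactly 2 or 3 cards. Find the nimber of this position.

1

Grundy values for subtraction set {2, 3}:
g(0) = mex{} = 0
g(1) = mex{} = 0
g(2) = mex{0} = 1
g(3) = mex{0} = 1
g(4) = mex{0,1} = 2
g(5) = mex{1} = 0
g(6) = mex{1,2} = 0
g(7) = mex{0,2} = 1
So g(7) = 1.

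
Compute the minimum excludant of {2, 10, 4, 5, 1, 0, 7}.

3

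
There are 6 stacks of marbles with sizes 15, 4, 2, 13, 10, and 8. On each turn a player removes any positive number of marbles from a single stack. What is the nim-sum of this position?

Nim-sum: 15 XOR 4 XOR 2 XOR 13 XOR 10 XOR 8 = 6.

6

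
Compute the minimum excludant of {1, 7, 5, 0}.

2

The values 0, 1 are all present; 2 is the first non-negative integer missing from the set.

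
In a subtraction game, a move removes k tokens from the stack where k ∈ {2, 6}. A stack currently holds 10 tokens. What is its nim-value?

1

Compute g(0), g(1), … for moves {2, 6}:
k:     0  1  2  3  4  5  6  7  8  9 10
g(k):  0  0  1  1  0  0  1  1  0  0  1
So g(10) = 1.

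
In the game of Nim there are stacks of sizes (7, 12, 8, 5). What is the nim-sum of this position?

6

Compute the nim-sum pairwise:
7 ^ 12 = 11
11 ^ 8 = 3
3 ^ 5 = 6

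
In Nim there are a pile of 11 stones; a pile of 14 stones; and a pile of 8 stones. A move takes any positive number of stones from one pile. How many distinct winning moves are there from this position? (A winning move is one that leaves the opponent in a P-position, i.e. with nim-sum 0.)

Nim-sum: 11 XOR 14 XOR 8 = 13.
The overall nim-sum is X = 13. A pile of size p has a winning move iff p XOR X < p (reduce it to p XOR X).
  11: 11 XOR 13 = 6 < 11 — winning move (to 6).
  14: 14 XOR 13 = 3 < 14 — winning move (to 3).
  8: 8 XOR 13 = 5 < 8 — winning move (to 5).
That gives 3 winning moves.

3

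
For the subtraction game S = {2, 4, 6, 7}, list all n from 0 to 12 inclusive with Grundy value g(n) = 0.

0, 1, 9, 10

Compute g(0), g(1), … for moves {2, 4, 6, 7}:
k:     0  1  2  3  4  5  6  7  8  9 10 11 12
g(k):  0  0  1  1  2  2  3  3  4  0  0  1  1
The P-positions (g = 0) in 0..12 are 0, 1, 9, 10.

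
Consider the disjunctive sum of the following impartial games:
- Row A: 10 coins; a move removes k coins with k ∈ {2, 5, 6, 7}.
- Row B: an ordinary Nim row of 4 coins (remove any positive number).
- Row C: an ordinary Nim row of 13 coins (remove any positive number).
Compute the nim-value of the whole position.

For row A, compute g(0), g(1), … with moves {2, 5, 6, 7}:
g(0) = mex{} = 0
g(1) = mex{} = 0
g(2) = mex{0} = 1
g(3) = mex{0} = 1
g(4) = mex{1} = 0
g(5) = mex{0,1} = 2
g(6) = mex{0} = 1
g(7) = mex{0,1,2} = 3
g(8) = mex{0,1} = 2
g(9) = mex{0,1,3} = 2
g(10) = mex{0,1,2} = 3
So g(10) = 3.
Row B is a plain Nim row of size 4, so its Grundy value is 4.
Row C is a plain Nim row of size 13, so its Grundy value is 13.
The value of a disjunctive sum is the nim-sum of the parts.
Combined value = 3 ⊕ 4 ⊕ 13 = 10.

10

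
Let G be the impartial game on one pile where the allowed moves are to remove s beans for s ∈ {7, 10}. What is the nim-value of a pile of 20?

Grundy values for subtraction set {7, 10}:
k:     0  1  2  3  4  5  6  7  8  9 10 11 12 13 14 15 16 17 18 19 20
g(k):  0  0  0  0  0  0  0  1  1  1  1  1  1  1  2  2  2  0  0  0  0
So g(20) = 0.

0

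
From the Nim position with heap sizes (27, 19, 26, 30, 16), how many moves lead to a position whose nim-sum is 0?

5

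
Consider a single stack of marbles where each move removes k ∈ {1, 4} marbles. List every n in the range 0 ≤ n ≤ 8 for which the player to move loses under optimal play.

0, 2, 5, 7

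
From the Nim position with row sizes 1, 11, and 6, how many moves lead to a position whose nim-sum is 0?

1

Write each in binary and XOR column by column:
  0001  (1)
  1011  (11)
  0110  (6)
  ----
  1100  (12)
The overall nim-sum is X = 12. A row of size p has a winning move iff p XOR X < p (reduce it to p XOR X).
  1: 1 XOR 12 = 13 ≥ 1 — no move.
  11: 11 XOR 12 = 7 < 11 — winning move (to 7).
  6: 6 XOR 12 = 10 ≥ 6 — no move.
That gives 1 winning move.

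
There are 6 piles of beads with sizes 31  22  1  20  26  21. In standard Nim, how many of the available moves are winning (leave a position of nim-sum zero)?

5

Nim-sum: 31 ^ 22 ^ 1 ^ 20 ^ 26 ^ 21 = 19.
The overall nim-sum is X = 19. A pile of size p has a winning move iff p XOR X < p (reduce it to p XOR X).
  31: 31 XOR 19 = 12 < 31 — winning move (to 12).
  22: 22 XOR 19 = 5 < 22 — winning move (to 5).
  1: 1 XOR 19 = 18 ≥ 1 — no move.
  20: 20 XOR 19 = 7 < 20 — winning move (to 7).
  26: 26 XOR 19 = 9 < 26 — winning move (to 9).
  21: 21 XOR 19 = 6 < 21 — winning move (to 6).
That gives 5 winning moves.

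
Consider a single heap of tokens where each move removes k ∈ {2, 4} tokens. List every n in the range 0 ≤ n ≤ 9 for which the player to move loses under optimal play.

0, 1, 6, 7

Compute g(0), g(1), … for moves {2, 4}:
k:     0  1  2  3  4  5  6  7  8  9
g(k):  0  0  1  1  2  2  0  0  1  1
The P-positions (g = 0) in 0..9 are 0, 1, 6, 7.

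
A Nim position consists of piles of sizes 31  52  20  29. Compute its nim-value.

34

In binary:
  011111  (31)
  110100  (52)
  010100  (20)
  011101  (29)
  ------
  100010  (34)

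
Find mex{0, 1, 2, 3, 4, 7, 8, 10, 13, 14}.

The values 0, 1, 2, 3, 4 are all present; 5 is the first non-negative integer missing from the set.

5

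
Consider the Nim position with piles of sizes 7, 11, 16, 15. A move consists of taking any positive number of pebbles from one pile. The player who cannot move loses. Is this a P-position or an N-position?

Write each in binary and XOR column by column:
  00111  (7)
  01011  (11)
  10000  (16)
  01111  (15)
  -----
  10011  (19)
The nim-sum is 19 ≠ 0, so this is an N-position: the player to move can win.

N-position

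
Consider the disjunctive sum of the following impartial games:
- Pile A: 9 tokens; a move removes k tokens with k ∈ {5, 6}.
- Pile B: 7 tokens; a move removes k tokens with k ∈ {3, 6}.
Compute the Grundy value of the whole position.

3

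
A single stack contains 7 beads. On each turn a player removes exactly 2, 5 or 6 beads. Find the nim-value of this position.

3

Compute g(0), g(1), … for moves {2, 5, 6}:
k:     0  1  2  3  4  5  6  7
g(k):  0  0  1  1  0  2  1  3
So g(7) = 3.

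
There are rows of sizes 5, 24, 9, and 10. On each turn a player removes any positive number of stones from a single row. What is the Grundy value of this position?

30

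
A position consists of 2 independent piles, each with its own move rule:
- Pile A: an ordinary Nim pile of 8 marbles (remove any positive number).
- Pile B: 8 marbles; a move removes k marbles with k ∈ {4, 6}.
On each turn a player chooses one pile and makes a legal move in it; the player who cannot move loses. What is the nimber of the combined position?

10

Pile A is a plain Nim pile of size 8, so its Grundy value is 8.
Build the Grundy sequence for pile B with g(k) = mex{g(k−s) : s ∈ {4, 6}, s ≤ k}:
k:     0  1  2  3  4  5  6  7  8
g(k):  0  0  0  0  1  1  1  1  2
So g(8) = 2.
By the Sprague-Grundy theorem, the Grundy value of a sum of independent games is the XOR of the component values.
Combined value = 8 XOR 2 = 10.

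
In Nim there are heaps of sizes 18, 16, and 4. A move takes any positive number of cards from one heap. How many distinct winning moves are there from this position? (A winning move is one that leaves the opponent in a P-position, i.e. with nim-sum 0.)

1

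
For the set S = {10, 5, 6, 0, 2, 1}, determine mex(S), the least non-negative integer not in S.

The values 0, 1, 2 are all present; 3 is the first non-negative integer missing from the set.

3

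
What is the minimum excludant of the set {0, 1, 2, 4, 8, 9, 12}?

3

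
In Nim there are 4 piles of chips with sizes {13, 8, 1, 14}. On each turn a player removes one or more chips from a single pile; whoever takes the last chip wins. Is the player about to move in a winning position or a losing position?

Compute the nim-sum pairwise:
13 ^ 8 = 5
5 ^ 1 = 4
4 ^ 14 = 10
The nim-sum is 10 ≠ 0, so this is an N-position: the player to move can win.

Winning position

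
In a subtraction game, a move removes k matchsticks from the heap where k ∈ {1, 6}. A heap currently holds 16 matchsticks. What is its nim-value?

Build the Grundy sequence with g(k) = mex{g(k−s) : s ∈ {1, 6}, s ≤ k}:
k:     0  1  2  3  4  5  6  7  8  9 10 11 12 13 14 15 16
g(k):  0  1  0  1  0  1  2  0  1  0  1  0  1  2  0  1  0
So g(16) = 0.

0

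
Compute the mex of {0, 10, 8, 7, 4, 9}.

1

0 is in the set but 1 is not, so the mex is 1.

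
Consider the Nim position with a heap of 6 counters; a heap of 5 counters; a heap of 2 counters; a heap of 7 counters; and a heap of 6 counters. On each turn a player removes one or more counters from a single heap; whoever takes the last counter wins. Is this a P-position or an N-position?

P-position

Bitwise XOR of the heap sizes:
  110  (6)
  101  (5)
  010  (2)
  111  (7)
  110  (6)
  ---
  000  (0)
The nim-sum is 0, so this is a P-position: the player to move is in a losing position under optimal play.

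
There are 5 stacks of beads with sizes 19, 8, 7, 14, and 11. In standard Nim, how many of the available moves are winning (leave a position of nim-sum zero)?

Write each in binary and XOR column by column:
  10011  (19)
  01000  (8)
  00111  (7)
  01110  (14)
  01011  (11)
  -----
  11001  (25)
The overall nim-sum is X = 25. A stack of size p has a winning move iff p XOR X < p (reduce it to p XOR X).
  19: 19 XOR 25 = 10 < 19 — winning move (to 10).
  8: 8 XOR 25 = 17 ≥ 8 — no move.
  7: 7 XOR 25 = 30 ≥ 7 — no move.
  14: 14 XOR 25 = 23 ≥ 14 — no move.
  11: 11 XOR 25 = 18 ≥ 11 — no move.
That gives 1 winning move.

1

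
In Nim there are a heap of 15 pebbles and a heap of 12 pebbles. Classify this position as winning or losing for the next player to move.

Winning position

Compute the nim-sum pairwise:
15 ^ 12 = 3
The nim-sum is 3 ≠ 0, so this is an N-position: the player to move can win.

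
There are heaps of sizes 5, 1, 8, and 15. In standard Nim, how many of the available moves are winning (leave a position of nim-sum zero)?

1

Write each in binary and XOR column by column:
  0101  (5)
  0001  (1)
  1000  (8)
  1111  (15)
  ----
  0011  (3)
The overall nim-sum is X = 3. A heap of size p has a winning move iff p XOR X < p (reduce it to p XOR X).
  5: 5 XOR 3 = 6 ≥ 5 — no move.
  1: 1 XOR 3 = 2 ≥ 1 — no move.
  8: 8 XOR 3 = 11 ≥ 8 — no move.
  15: 15 XOR 3 = 12 < 15 — winning move (to 12).
That gives 1 winning move.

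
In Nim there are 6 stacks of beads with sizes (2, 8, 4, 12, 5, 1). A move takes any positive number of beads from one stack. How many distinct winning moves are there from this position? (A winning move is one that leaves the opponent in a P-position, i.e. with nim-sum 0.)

3

Write each in binary and XOR column by column:
  0010  (2)
  1000  (8)
  0100  (4)
  1100  (12)
  0101  (5)
  0001  (1)
  ----
  0110  (6)
The overall nim-sum is X = 6. A stack of size p has a winning move iff p XOR X < p (reduce it to p XOR X).
  2: 2 XOR 6 = 4 ≥ 2 — no move.
  8: 8 XOR 6 = 14 ≥ 8 — no move.
  4: 4 XOR 6 = 2 < 4 — winning move (to 2).
  12: 12 XOR 6 = 10 < 12 — winning move (to 10).
  5: 5 XOR 6 = 3 < 5 — winning move (to 3).
  1: 1 XOR 6 = 7 ≥ 1 — no move.
That gives 3 winning moves.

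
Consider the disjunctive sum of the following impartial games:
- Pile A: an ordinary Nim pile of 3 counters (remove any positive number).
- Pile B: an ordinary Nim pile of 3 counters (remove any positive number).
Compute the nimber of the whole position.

0

Pile A is a plain Nim pile of size 3, so its Grundy value is 3.
Pile B is a plain Nim pile of size 3, so its Grundy value is 3.
By the Sprague-Grundy theorem, the Grundy value of a sum of independent games is the XOR of the component values.
Combined value = 3 ⊕ 3 = 0.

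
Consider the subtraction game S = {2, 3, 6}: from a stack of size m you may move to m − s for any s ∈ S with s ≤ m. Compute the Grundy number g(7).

Compute g(0), g(1), … for moves {2, 3, 6}:
k:     0  1  2  3  4  5  6  7
g(k):  0  0  1  1  2  0  3  1
So g(7) = 1.

1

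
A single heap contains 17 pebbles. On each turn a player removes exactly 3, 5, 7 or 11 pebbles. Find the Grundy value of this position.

1

Grundy values for subtraction set {3, 5, 7, 11}:
k:     0  1  2  3  4  5  6  7  8  9 10 11 12 13 14 15 16 17
g(k):  0  0  0  1  1  1  2  2  2  3  0  3  4  1  0  3  0  1
So g(17) = 1.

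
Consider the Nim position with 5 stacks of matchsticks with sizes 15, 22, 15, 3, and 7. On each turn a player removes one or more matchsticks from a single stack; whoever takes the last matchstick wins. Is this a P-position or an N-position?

Compute the nim-sum pairwise:
15 ^ 22 = 25
25 ^ 15 = 22
22 ^ 3 = 21
21 ^ 7 = 18
The nim-sum is 18 ≠ 0, so this is an N-position: the player to move can win.

N-position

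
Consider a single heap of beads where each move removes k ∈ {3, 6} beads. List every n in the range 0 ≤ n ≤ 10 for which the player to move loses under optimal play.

Grundy values for subtraction set {3, 6}:
g(0) = mex{} = 0
g(1) = mex{} = 0
g(2) = mex{} = 0
g(3) = mex{0} = 1
g(4) = mex{0} = 1
g(5) = mex{0} = 1
g(6) = mex{0,1} = 2
g(7) = mex{0,1} = 2
g(8) = mex{0,1} = 2
g(9) = mex{1,2} = 0
g(10) = mex{1,2} = 0
The P-positions (g = 0) in 0..10 are 0, 1, 2, 9, 10.

0, 1, 2, 9, 10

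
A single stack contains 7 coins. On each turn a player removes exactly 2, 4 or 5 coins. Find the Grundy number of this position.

0

Grundy values for subtraction set {2, 4, 5}:
k:     0  1  2  3  4  5  6  7
g(k):  0  0  1  1  2  2  3  0
So g(7) = 0.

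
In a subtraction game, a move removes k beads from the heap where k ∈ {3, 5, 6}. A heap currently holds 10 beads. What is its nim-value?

0

Compute g(0), g(1), … for moves {3, 5, 6}:
k:     0  1  2  3  4  5  6  7  8  9 10
g(k):  0  0  0  1  1  1  2  2  2  0  0
So g(10) = 0.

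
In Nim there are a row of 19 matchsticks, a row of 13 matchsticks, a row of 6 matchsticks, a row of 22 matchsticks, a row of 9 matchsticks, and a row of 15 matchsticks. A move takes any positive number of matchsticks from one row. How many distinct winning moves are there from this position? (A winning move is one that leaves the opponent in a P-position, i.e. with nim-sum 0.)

In binary:
  10011  (19)
  01101  (13)
  00110  (6)
  10110  (22)
  01001  (9)
  01111  (15)
  -----
  01000  (8)
The overall nim-sum is X = 8. A row of size p has a winning move iff p XOR X < p (reduce it to p XOR X).
  19: 19 XOR 8 = 27 ≥ 19 — no move.
  13: 13 XOR 8 = 5 < 13 — winning move (to 5).
  6: 6 XOR 8 = 14 ≥ 6 — no move.
  22: 22 XOR 8 = 30 ≥ 22 — no move.
  9: 9 XOR 8 = 1 < 9 — winning move (to 1).
  15: 15 XOR 8 = 7 < 15 — winning move (to 7).
That gives 3 winning moves.

3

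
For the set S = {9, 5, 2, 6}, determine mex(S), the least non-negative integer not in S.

0 is not in the set, so the mex is 0.

0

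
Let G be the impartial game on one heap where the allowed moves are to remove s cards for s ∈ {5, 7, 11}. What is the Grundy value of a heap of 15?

Grundy values for subtraction set {5, 7, 11}:
k:     0  1  2  3  4  5  6  7  8  9 10 11 12 13 14 15
g(k):  0  0  0  0  0  1  1  1  1  1  2  2  2  2  2  3
So g(15) = 3.

3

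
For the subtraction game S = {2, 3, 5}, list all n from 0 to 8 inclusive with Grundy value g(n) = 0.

Grundy values for subtraction set {2, 3, 5}:
g(0) = mex{} = 0
g(1) = mex{} = 0
g(2) = mex{0} = 1
g(3) = mex{0} = 1
g(4) = mex{0,1} = 2
g(5) = mex{0,1} = 2
g(6) = mex{0,1,2} = 3
g(7) = mex{1,2} = 0
g(8) = mex{1,2,3} = 0
The P-positions (g = 0) in 0..8 are 0, 1, 7, 8.

0, 1, 7, 8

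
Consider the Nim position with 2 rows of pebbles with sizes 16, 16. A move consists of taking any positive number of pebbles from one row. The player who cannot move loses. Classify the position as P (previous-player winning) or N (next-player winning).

P-position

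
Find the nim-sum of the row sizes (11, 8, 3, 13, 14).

3

Compute the nim-sum pairwise:
11 XOR 8 = 3
3 XOR 3 = 0
0 XOR 13 = 13
13 XOR 14 = 3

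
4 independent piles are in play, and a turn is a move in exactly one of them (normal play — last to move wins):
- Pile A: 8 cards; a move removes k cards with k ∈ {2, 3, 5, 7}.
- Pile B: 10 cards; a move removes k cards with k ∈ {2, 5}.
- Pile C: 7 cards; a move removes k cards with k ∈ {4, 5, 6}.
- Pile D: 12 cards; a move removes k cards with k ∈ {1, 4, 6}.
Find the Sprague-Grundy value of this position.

Grundy values for pile A (subtraction set {2, 3, 5, 7}):
g(0) = mex{} = 0
g(1) = mex{} = 0
g(2) = mex{0} = 1
g(3) = mex{0} = 1
g(4) = mex{0,1} = 2
g(5) = mex{0,1} = 2
g(6) = mex{0,1,2} = 3
g(7) = mex{0,1,2} = 3
g(8) = mex{0,1,2,3} = 4
So g(8) = 4.
Build the Grundy sequence for pile B with g(k) = mex{g(k−s) : s ∈ {2, 5}, s ≤ k}:
k:     0  1  2  3  4  5  6  7  8  9 10
g(k):  0  0  1  1  0  2  1  0  0  1  1
So g(10) = 1.
Grundy values for pile C (subtraction set {4, 5, 6}):
k:     0  1  2  3  4  5  6  7
g(k):  0  0  0  0  1  1  1  1
So g(7) = 1.
Build the Grundy sequence for pile D with g(k) = mex{g(k−s) : s ∈ {1, 4, 6}, s ≤ k}:
g(0) = mex{} = 0
g(1) = mex{0} = 1
g(2) = mex{1} = 0
g(3) = mex{0} = 1
g(4) = mex{0,1} = 2
g(5) = mex{1,2} = 0
g(6) = mex{0} = 1
g(7) = mex{1} = 0
g(8) = mex{0,2} = 1
g(9) = mex{0,1} = 2
g(10) = mex{1,2} = 0
g(11) = mex{0} = 1
g(12) = mex{1} = 0
So g(12) = 0.
By the Sprague-Grundy theorem, the Grundy value of a sum of independent games is the XOR of the component values.
Combined value = 4 XOR 1 XOR 1 XOR 0 = 4.

4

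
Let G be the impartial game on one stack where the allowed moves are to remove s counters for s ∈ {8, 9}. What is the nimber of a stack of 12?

Grundy values for subtraction set {8, 9}:
k:     0  1  2  3  4  5  6  7  8  9 10 11 12
g(k):  0  0  0  0  0  0  0  0  1  1  1  1  1
So g(12) = 1.

1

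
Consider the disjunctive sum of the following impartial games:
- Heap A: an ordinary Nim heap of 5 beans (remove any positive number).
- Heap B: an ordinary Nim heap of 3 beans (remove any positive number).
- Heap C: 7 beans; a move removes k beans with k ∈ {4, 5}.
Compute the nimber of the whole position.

Heap A is a plain Nim heap of size 5, so its Grundy value is 5.
Heap B is a plain Nim heap of size 3, so its Grundy value is 3.
Build the Grundy sequence for heap C with g(k) = mex{g(k−s) : s ∈ {4, 5}, s ≤ k}:
g(0) = mex{} = 0
g(1) = mex{} = 0
g(2) = mex{} = 0
g(3) = mex{} = 0
g(4) = mex{0} = 1
g(5) = mex{0} = 1
g(6) = mex{0} = 1
g(7) = mex{0} = 1
So g(7) = 1.
The value of a disjunctive sum is the nim-sum of the parts.
Combined value = 5 XOR 3 XOR 1 = 7.

7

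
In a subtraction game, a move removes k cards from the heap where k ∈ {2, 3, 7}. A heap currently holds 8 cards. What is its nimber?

Compute g(0), g(1), … for moves {2, 3, 7}:
k:     0  1  2  3  4  5  6  7  8
g(k):  0  0  1  1  2  0  0  1  1
So g(8) = 1.

1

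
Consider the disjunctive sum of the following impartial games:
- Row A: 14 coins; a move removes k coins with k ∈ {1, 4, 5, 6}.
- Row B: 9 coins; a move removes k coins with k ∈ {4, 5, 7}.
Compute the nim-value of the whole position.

Build the Grundy sequence for row A with g(k) = mex{g(k−s) : s ∈ {1, 4, 5, 6}, s ≤ k}:
k:     0  1  2  3  4  5  6  7  8  9 10 11 12 13 14
g(k):  0  1  0  1  2  3  2  3  4  0  1  0  1  2  3
So g(14) = 3.
For row B, compute g(0), g(1), … with moves {4, 5, 7}:
k:     0  1  2  3  4  5  6  7  8  9
g(k):  0  0  0  0  1  1  1  1  2  2
So g(9) = 2.
By the Sprague-Grundy theorem, the Grundy value of a sum of independent games is the XOR of the component values.
Combined value = 3 ⊕ 2 = 1.

1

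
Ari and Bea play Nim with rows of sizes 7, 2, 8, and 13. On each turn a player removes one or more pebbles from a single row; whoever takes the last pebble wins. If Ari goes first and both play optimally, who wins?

Bea wins

Write each in binary and XOR column by column:
  0111  (7)
  0010  (2)
  1000  (8)
  1101  (13)
  ----
  0000  (0)
The nim-sum is 0, so this is a P-position: the player to move is in a losing position under optimal play; Ari is about to move from it and so loses — Bea wins.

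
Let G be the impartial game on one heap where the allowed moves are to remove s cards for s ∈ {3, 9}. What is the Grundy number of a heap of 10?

Compute g(0), g(1), … for moves {3, 9}:
k:     0  1  2  3  4  5  6  7  8  9 10
g(k):  0  0  0  1  1  1  0  0  0  1  1
So g(10) = 1.

1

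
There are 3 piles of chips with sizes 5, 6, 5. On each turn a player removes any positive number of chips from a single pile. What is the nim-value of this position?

6

Nim-sum: 5 ⊕ 6 ⊕ 5 = 6.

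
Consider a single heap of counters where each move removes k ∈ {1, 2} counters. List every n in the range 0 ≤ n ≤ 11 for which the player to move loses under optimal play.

Build the Grundy sequence with g(k) = mex{g(k−s) : s ∈ {1, 2}, s ≤ k}:
g(0) = mex{} = 0
g(1) = mex{0} = 1
g(2) = mex{0,1} = 2
g(3) = mex{1,2} = 0
g(4) = mex{0,2} = 1
g(5) = mex{0,1} = 2
g(6) = mex{1,2} = 0
g(7) = mex{0,2} = 1
g(8) = mex{0,1} = 2
g(9) = mex{1,2} = 0
g(10) = mex{0,2} = 1
g(11) = mex{0,1} = 2
The P-positions (g = 0) in 0..11 are 0, 3, 6, 9.

0, 3, 6, 9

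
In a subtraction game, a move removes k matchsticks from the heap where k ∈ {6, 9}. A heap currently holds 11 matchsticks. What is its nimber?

1

Grundy values for subtraction set {6, 9}:
g(0) = mex{} = 0
g(1) = mex{} = 0
g(2) = mex{} = 0
g(3) = mex{} = 0
g(4) = mex{} = 0
g(5) = mex{} = 0
g(6) = mex{0} = 1
g(7) = mex{0} = 1
g(8) = mex{0} = 1
g(9) = mex{0} = 1
g(10) = mex{0} = 1
g(11) = mex{0} = 1
So g(11) = 1.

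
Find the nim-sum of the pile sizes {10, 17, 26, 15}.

In binary:
  01010  (10)
  10001  (17)
  11010  (26)
  01111  (15)
  -----
  01110  (14)

14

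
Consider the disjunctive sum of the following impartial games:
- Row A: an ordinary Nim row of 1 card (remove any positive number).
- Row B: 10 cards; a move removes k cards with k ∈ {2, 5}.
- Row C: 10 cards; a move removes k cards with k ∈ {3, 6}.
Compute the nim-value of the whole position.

0

Row A is a plain Nim row of size 1, so its Grundy value is 1.
For row B, compute g(0), g(1), … with moves {2, 5}:
k:     0  1  2  3  4  5  6  7  8  9 10
g(k):  0  0  1  1  0  2  1  0  0  1  1
So g(10) = 1.
Grundy values for row C (subtraction set {3, 6}):
k:     0  1  2  3  4  5  6  7  8  9 10
g(k):  0  0  0  1  1  1  2  2  2  0  0
So g(10) = 0.
The value of a disjunctive sum is the nim-sum of the parts.
Combined value = 1 XOR 1 XOR 0 = 0.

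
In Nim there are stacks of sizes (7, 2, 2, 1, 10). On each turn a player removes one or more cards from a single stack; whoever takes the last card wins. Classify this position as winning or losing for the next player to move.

Winning position

Write each in binary and XOR column by column:
  0111  (7)
  0010  (2)
  0010  (2)
  0001  (1)
  1010  (10)
  ----
  1100  (12)
The nim-sum is 12 ≠ 0, so this is an N-position: the player to move can win.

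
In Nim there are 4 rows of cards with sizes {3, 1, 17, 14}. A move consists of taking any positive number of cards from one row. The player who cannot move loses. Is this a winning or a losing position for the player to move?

Winning position

Compute the nim-sum pairwise:
3 ^ 1 = 2
2 ^ 17 = 19
19 ^ 14 = 29
The nim-sum is 29 ≠ 0, so this is an N-position: the player to move can win.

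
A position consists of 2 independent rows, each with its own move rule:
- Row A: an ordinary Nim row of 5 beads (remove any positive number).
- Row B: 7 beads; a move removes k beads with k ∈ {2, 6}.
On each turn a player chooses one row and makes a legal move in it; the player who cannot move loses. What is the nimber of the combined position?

4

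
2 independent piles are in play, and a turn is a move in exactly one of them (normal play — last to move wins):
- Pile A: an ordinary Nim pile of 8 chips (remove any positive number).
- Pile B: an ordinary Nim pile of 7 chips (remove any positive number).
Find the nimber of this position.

Pile A is a plain Nim pile of size 8, so its Grundy value is 8.
Pile B is a plain Nim pile of size 7, so its Grundy value is 7.
By the Sprague-Grundy theorem, the Grundy value of a sum of independent games is the XOR of the component values.
Combined value = 8 ⊕ 7 = 15.

15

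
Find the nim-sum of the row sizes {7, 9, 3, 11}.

6

Compute the nim-sum pairwise:
7 ^ 9 = 14
14 ^ 3 = 13
13 ^ 11 = 6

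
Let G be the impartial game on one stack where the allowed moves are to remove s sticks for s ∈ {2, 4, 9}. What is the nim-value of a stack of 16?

2

Grundy values for subtraction set {2, 4, 9}:
k:     0  1  2  3  4  5  6  7  8  9 10 11 12 13 14 15 16
g(k):  0  0  1  1  2  2  0  0  1  1  2  2  0  0  1  1  2
So g(16) = 2.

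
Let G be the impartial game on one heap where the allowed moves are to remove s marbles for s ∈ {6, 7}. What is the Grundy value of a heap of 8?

1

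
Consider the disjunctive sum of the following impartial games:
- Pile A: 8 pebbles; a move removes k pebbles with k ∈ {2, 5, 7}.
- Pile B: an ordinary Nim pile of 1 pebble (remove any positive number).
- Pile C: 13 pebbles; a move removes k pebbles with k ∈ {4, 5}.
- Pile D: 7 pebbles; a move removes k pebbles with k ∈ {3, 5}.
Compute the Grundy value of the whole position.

0

Build the Grundy sequence for pile A with g(k) = mex{g(k−s) : s ∈ {2, 5, 7}, s ≤ k}:
g(0) = mex{} = 0
g(1) = mex{} = 0
g(2) = mex{0} = 1
g(3) = mex{0} = 1
g(4) = mex{1} = 0
g(5) = mex{0,1} = 2
g(6) = mex{0} = 1
g(7) = mex{0,1,2} = 3
g(8) = mex{0,1} = 2
So g(8) = 2.
Pile B is a plain Nim pile of size 1, so its Grundy value is 1.
Build the Grundy sequence for pile C with g(k) = mex{g(k−s) : s ∈ {4, 5}, s ≤ k}:
k:     0  1  2  3  4  5  6  7  8  9 10 11 12 13
g(k):  0  0  0  0  1  1  1  1  2  0  0  0  0  1
So g(13) = 1.
Grundy values for pile D (subtraction set {3, 5}):
g(0) = mex{} = 0
g(1) = mex{} = 0
g(2) = mex{} = 0
g(3) = mex{0} = 1
g(4) = mex{0} = 1
g(5) = mex{0} = 1
g(6) = mex{0,1} = 2
g(7) = mex{0,1} = 2
So g(7) = 2.
The value of a disjunctive sum is the nim-sum of the parts.
Combined value = 2 ⊕ 1 ⊕ 1 ⊕ 2 = 0.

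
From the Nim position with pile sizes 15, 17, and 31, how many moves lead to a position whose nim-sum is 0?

Nim-sum: 15 XOR 17 XOR 31 = 1.
The overall nim-sum is X = 1. A pile of size p has a winning move iff p XOR X < p (reduce it to p XOR X).
  15: 15 XOR 1 = 14 < 15 — winning move (to 14).
  17: 17 XOR 1 = 16 < 17 — winning move (to 16).
  31: 31 XOR 1 = 30 < 31 — winning move (to 30).
That gives 3 winning moves.

3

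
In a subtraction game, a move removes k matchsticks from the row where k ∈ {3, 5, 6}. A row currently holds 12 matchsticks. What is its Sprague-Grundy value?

Grundy values for subtraction set {3, 5, 6}:
g(0) = mex{} = 0
g(1) = mex{} = 0
g(2) = mex{} = 0
g(3) = mex{0} = 1
g(4) = mex{0} = 1
g(5) = mex{0} = 1
g(6) = mex{0,1} = 2
g(7) = mex{0,1} = 2
g(8) = mex{0,1} = 2
g(9) = mex{1,2} = 0
g(10) = mex{1,2} = 0
g(11) = mex{1,2} = 0
g(12) = mex{0,2} = 1
So g(12) = 1.

1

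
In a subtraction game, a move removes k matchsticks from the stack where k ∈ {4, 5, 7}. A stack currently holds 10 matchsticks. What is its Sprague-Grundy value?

Build the Grundy sequence with g(k) = mex{g(k−s) : s ∈ {4, 5, 7}, s ≤ k}:
k:     0  1  2  3  4  5  6  7  8  9 10
g(k):  0  0  0  0  1  1  1  1  2  2  2
So g(10) = 2.

2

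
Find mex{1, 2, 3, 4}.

0

0 is not in the set, so the mex is 0.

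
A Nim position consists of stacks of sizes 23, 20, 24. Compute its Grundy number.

Bitwise XOR of the heap sizes:
  10111  (23)
  10100  (20)
  11000  (24)
  -----
  11011  (27)

27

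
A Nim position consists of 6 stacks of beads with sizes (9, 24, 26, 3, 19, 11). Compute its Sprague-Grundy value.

16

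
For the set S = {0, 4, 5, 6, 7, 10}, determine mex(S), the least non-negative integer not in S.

0 is in the set but 1 is not, so the mex is 1.

1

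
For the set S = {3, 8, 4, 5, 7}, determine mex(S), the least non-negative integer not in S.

0 is not in the set, so the mex is 0.

0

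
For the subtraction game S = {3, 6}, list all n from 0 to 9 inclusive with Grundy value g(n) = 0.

0, 1, 2, 9

Compute g(0), g(1), … for moves {3, 6}:
g(0) = mex{} = 0
g(1) = mex{} = 0
g(2) = mex{} = 0
g(3) = mex{0} = 1
g(4) = mex{0} = 1
g(5) = mex{0} = 1
g(6) = mex{0,1} = 2
g(7) = mex{0,1} = 2
g(8) = mex{0,1} = 2
g(9) = mex{1,2} = 0
The P-positions (g = 0) in 0..9 are 0, 1, 2, 9.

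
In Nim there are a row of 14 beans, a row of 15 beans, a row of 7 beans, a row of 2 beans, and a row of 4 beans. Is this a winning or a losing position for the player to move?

In binary:
  1110  (14)
  1111  (15)
  0111  (7)
  0010  (2)
  0100  (4)
  ----
  0000  (0)
The nim-sum is 0, so this is a P-position: the player to move is in a losing position under optimal play.

Losing position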